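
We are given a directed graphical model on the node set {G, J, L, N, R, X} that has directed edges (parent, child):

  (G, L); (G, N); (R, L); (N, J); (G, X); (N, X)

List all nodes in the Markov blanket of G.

{L, N, R, X}

A node's Markov blanket = Pa ∪ Ch ∪ (parents of Ch other than the node itself).
Ch(G) = {L, N, X}.
G has no parents.
Co-parents of G (other parents of its children):
  N has no other parent.
  L also has parent R.
  X also has parent N.
Taking the union gives {L, N, R, X}.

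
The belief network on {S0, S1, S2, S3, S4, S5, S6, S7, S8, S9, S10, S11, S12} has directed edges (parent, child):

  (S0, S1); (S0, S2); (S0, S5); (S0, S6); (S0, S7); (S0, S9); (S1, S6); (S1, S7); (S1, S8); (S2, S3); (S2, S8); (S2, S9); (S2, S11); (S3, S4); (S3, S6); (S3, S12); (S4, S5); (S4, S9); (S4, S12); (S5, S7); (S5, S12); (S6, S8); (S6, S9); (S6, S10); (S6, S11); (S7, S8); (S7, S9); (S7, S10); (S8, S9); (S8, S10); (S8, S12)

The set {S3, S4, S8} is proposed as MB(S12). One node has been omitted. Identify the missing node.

Parents of S12: S3, S4, S5, S8.
S12 has no children.
S12 has no children, so there are no co-parents.
MB(S12) = {S3, S4, S5, S8}.
Comparing with the claimed set, S5 is missing.

S5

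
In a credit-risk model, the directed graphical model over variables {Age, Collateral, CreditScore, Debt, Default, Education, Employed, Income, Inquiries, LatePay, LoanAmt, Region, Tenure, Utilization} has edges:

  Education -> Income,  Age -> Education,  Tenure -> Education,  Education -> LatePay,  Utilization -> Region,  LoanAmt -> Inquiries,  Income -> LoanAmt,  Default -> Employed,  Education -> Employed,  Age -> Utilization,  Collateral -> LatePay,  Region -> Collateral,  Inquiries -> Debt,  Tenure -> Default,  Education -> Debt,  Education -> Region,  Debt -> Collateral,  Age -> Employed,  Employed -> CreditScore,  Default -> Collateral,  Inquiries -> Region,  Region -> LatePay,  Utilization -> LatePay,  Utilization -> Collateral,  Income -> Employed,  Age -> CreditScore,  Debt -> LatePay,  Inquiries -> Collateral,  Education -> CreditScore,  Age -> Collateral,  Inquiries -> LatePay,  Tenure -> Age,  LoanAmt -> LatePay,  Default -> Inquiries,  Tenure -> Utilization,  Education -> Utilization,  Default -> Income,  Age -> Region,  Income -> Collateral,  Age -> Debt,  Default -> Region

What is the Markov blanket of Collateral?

A node's Markov blanket = Pa ∪ Ch ∪ (parents of Ch other than the node itself).
Collateral's parents: Age, Debt, Default, Income, Inquiries, Region, Utilization.
Children of Collateral: LatePay.
Parents of each child, excluding Collateral:
  LatePay also has parents Debt, Education, Inquiries, LoanAmt, Region, Utilization.
So the Markov blanket of Collateral is {Age, Debt, Default, Education, Income, Inquiries, LatePay, LoanAmt, Region, Utilization}.

{Age, Debt, Default, Education, Income, Inquiries, LatePay, LoanAmt, Region, Utilization}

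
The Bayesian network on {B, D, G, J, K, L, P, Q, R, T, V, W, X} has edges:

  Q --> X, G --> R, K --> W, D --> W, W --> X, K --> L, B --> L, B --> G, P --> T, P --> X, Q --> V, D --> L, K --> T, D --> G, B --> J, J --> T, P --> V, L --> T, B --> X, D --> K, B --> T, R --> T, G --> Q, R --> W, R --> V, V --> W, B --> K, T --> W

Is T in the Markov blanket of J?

T is a child of J.
So T ∈ MB(J).

Yes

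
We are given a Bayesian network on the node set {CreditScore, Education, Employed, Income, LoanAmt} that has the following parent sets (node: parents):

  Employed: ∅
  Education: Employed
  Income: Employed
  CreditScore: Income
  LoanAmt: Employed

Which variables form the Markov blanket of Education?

Recall MB(v) = parents ∪ children ∪ spouses, where spouses are the other parents of v's children.
Education's parents: Employed.
Children of Education: none.
Education has no children, so there are no co-parents.
So the Markov blanket of Education is {Employed}.

{Employed}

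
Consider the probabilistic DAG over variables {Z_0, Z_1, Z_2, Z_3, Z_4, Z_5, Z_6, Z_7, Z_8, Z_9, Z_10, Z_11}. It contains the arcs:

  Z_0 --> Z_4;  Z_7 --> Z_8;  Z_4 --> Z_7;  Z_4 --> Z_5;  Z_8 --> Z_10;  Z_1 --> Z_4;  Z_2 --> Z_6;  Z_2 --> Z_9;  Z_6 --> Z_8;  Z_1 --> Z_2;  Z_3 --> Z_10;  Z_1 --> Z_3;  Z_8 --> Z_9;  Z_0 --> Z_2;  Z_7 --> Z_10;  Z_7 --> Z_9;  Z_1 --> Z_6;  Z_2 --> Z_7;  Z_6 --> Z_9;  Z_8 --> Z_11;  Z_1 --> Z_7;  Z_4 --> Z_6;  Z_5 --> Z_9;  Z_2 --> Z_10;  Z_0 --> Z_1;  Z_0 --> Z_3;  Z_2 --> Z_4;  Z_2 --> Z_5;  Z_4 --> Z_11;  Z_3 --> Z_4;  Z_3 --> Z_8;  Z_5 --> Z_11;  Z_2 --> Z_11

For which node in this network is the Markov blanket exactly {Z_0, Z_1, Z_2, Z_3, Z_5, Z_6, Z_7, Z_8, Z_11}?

Z_4

The target node must have every member of {Z_0, Z_1, Z_2, Z_3, Z_5, Z_6, Z_7, Z_8, Z_11} as a parent, child, or co-parent, and no others.
Parents of Z_4: Z_0, Z_1, Z_2, Z_3; children: Z_5, Z_6, Z_7, Z_11; co-parents: Z_1, Z_2, Z_5, Z_8.
These exactly cover the given set, so the node is Z_4.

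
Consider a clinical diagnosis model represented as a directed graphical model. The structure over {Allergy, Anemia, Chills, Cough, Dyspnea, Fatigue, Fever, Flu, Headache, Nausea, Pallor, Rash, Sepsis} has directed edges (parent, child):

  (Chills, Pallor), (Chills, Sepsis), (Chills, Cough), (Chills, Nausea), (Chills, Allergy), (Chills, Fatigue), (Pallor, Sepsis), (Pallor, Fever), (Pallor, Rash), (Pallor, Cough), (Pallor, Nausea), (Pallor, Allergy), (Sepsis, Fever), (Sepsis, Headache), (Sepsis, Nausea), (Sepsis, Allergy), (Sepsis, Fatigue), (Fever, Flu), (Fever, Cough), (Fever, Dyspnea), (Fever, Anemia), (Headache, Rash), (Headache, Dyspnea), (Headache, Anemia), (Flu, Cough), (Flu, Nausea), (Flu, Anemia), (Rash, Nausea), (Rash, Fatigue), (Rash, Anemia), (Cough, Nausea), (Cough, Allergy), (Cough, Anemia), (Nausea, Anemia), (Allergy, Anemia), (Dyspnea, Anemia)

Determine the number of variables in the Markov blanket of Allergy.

Recall MB(v) = parents ∪ children ∪ spouses, where spouses are the other parents of v's children.
Allergy's parents: Chills, Cough, Pallor, Sepsis.
Allergy has child Anemia.
Other parents of Allergy's children:
  parents(Anemia) \ {Allergy} = {Cough, Dyspnea, Fever, Flu, Headache, Nausea, Rash}.
MB(Allergy) = {Anemia, Chills, Cough, Dyspnea, Fever, Flu, Headache, Nausea, Pallor, Rash, Sepsis}, which has 11 nodes.

11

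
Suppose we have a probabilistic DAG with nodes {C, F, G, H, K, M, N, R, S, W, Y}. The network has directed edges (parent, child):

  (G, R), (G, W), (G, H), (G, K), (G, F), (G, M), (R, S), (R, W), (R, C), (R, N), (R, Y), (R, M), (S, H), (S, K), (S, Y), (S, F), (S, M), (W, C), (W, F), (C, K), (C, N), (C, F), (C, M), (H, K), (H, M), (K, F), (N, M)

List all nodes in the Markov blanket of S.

{C, F, G, H, K, M, N, R, W, Y}

Ch(S) = {F, H, K, M, Y}.
S's parents: R.
Parents of each child, excluding S:
  parents(H) \ {S} = {G}.
  parents(K) \ {S} = {C, G, H}.
  Y also has parent R.
  parents(F) \ {S} = {C, G, K, W}.
  parents(M) \ {S} = {C, G, H, N, R}.
Union: {R} ∪ {F, H, K, M, Y} ∪ {C, G, H, K, N, R, W} = {C, F, G, H, K, M, N, R, W, Y}.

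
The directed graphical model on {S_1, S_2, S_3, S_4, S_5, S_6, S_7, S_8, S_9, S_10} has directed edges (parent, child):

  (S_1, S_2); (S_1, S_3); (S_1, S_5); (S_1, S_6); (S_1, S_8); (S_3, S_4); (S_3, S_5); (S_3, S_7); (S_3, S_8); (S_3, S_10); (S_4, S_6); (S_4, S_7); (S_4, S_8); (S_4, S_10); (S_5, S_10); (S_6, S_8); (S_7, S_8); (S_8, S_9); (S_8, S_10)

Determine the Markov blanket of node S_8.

{S_1, S_3, S_4, S_5, S_6, S_7, S_9, S_10}

Parents of S_8: S_1, S_3, S_4, S_6, S_7.
Ch(S_8) = {S_9, S_10}.
Co-parents of S_8 (other parents of its children):
  S_9 has no other parent.
  parents(S_10) \ {S_8} = {S_3, S_4, S_5}.
So the Markov blanket of S_8 is {S_1, S_3, S_4, S_5, S_6, S_7, S_9, S_10}.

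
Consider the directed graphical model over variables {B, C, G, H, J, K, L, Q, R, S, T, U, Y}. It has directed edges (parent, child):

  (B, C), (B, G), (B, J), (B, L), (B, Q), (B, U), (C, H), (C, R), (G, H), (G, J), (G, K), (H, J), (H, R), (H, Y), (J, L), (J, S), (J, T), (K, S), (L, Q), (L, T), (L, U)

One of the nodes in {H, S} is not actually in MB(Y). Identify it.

The Markov blanket of a node is its parents, its children, and the other parents of its children.
Parents of Y: H.
Y has no children.
With no children, Y has no spouses; the co-parent set is empty.
MB(Y) = {H}.
S is neither a parent, child, nor co-parent of Y, so it does not belong.

S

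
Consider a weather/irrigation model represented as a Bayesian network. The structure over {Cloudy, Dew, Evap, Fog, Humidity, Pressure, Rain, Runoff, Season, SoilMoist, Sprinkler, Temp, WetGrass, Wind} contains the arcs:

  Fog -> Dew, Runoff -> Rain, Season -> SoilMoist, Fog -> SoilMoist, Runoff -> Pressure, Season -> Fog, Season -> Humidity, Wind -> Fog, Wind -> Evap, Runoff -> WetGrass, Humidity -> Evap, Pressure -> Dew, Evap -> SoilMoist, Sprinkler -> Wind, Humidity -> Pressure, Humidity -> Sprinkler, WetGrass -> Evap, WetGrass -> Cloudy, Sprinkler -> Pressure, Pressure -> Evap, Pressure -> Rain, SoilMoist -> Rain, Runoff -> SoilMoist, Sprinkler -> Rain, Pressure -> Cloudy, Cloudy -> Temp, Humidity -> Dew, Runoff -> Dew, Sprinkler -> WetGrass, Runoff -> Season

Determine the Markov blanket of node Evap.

By definition, MB(Evap) is built from Evap's parents, Evap's children, and the co-parents of Evap.
Evap's parents: Humidity, Pressure, WetGrass, Wind.
Evap has child SoilMoist.
For each child, the remaining parents (spouses of Evap):
  SoilMoist's other parents are Fog, Runoff, Season.
So the Markov blanket of Evap is {Fog, Humidity, Pressure, Runoff, Season, SoilMoist, WetGrass, Wind}.

{Fog, Humidity, Pressure, Runoff, Season, SoilMoist, WetGrass, Wind}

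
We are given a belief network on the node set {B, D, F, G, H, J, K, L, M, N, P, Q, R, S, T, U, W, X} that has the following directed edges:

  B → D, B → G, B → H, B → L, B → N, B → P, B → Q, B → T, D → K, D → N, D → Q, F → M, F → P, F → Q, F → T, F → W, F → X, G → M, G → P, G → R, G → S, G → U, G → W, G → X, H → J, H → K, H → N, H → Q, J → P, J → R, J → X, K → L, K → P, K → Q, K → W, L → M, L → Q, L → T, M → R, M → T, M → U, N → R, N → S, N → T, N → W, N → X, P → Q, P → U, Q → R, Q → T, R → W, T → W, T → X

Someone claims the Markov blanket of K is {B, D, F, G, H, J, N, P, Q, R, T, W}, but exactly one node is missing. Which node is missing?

L

The Markov blanket of a node is its parents, its children, and the other parents of its children.
K has children L, P, Q, W.
K's parents: D, H.
Co-parents of K (other parents of its children):
  L: B
  P: B, F, G, J
  Q: B, D, F, H, L, P
  W: F, G, N, R, T
MB(K) = {B, D, F, G, H, J, L, N, P, Q, R, T, W}.
Comparing with the claimed set, L is missing.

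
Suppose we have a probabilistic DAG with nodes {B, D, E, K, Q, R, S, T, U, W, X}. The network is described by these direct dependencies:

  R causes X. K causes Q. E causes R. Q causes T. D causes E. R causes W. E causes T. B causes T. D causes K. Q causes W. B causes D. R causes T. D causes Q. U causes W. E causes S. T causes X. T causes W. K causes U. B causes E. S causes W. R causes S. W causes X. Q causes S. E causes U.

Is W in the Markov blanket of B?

B has no parents.
B's children: D, E, T.
For each child, the remaining parents (spouses of B):
  D: —
  E: D
  T: E, Q, R
MB(B) = {D, E, Q, R, T}; W is not in this set.

No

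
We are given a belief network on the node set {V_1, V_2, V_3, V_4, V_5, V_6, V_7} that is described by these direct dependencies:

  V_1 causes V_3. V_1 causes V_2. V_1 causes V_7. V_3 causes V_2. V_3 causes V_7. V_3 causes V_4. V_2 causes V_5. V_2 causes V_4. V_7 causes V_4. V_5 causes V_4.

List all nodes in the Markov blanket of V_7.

V_7's parents: V_1, V_3.
Ch(V_7) = {V_4}.
Parents of each child, excluding V_7:
  V_4 also has parents V_2, V_3, V_5.
Taking the union gives {V_1, V_2, V_3, V_4, V_5}.

{V_1, V_2, V_3, V_4, V_5}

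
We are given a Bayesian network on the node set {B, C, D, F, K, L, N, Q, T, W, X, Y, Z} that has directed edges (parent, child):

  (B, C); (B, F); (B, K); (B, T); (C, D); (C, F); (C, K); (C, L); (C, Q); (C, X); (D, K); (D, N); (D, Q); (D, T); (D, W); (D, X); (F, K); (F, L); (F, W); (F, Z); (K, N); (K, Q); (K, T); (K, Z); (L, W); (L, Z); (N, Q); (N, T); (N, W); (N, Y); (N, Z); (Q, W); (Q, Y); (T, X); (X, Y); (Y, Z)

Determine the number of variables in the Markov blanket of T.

Ch(T) = {X}.
T has parents B, D, K, N.
Parents of each child, excluding T:
  X also has parents C, D.
MB(T) = {B, C, D, K, N, X}, which has 6 nodes.

6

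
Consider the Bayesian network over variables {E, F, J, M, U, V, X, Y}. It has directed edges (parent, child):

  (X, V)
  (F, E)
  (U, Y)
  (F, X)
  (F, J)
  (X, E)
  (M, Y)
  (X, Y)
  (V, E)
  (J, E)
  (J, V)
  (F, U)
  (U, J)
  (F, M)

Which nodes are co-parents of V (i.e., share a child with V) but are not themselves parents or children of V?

Children of V: E.
  E: F, J, X
Excluding nodes already adjacent to V (E, J, X), the co-parent-only contribution is {F}.

{F}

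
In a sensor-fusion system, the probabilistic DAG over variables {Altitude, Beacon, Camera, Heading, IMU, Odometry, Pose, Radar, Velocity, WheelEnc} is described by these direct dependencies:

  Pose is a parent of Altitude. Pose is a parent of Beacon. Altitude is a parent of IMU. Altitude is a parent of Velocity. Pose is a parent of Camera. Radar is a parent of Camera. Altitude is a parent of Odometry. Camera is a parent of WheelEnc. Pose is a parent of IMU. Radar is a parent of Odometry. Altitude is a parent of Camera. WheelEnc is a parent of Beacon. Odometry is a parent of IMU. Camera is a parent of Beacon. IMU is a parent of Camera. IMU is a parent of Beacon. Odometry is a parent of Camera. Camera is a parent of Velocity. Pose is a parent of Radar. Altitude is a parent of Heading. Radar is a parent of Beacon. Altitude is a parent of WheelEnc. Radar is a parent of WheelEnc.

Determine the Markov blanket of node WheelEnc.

{Altitude, Beacon, Camera, IMU, Pose, Radar}

The Markov blanket of a node is its parents, its children, and the other parents of its children.
Parents of WheelEnc: Altitude, Camera, Radar.
Ch(WheelEnc) = {Beacon}.
Other parents of WheelEnc's children:
  Beacon also has parents Camera, IMU, Pose, Radar.
So the Markov blanket of WheelEnc is {Altitude, Beacon, Camera, IMU, Pose, Radar}.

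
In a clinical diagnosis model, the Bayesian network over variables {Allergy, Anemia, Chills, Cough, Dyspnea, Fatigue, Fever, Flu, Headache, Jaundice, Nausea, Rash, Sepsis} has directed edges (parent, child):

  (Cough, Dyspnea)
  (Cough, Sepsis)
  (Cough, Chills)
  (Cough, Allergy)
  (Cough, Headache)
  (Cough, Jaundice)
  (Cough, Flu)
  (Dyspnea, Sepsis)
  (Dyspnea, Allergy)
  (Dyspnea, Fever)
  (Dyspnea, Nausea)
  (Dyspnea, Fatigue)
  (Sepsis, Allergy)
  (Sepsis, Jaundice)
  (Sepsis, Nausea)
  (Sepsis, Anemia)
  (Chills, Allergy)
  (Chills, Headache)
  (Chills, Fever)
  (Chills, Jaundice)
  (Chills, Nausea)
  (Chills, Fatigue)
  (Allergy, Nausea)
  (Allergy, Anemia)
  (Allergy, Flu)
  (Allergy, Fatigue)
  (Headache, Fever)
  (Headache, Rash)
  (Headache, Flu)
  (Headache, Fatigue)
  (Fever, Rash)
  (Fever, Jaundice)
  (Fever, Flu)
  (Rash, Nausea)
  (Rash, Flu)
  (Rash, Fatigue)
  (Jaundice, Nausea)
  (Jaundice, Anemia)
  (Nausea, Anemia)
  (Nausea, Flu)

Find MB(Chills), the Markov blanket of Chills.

The Markov blanket of a node is its parents, its children, and the other parents of its children.
Chills has parent Cough.
Children of Chills: Allergy, Fatigue, Fever, Headache, Jaundice, Nausea.
Co-parents of Chills (other parents of its children):
  Allergy: Cough, Dyspnea, Sepsis
  Headache: Cough
  Fever: Dyspnea, Headache
  Jaundice: Cough, Fever, Sepsis
  Nausea: Allergy, Dyspnea, Jaundice, Rash, Sepsis
  Fatigue: Allergy, Dyspnea, Headache, Rash
MB(Chills) = {Allergy, Cough, Dyspnea, Fatigue, Fever, Headache, Jaundice, Nausea, Rash, Sepsis}.

{Allergy, Cough, Dyspnea, Fatigue, Fever, Headache, Jaundice, Nausea, Rash, Sepsis}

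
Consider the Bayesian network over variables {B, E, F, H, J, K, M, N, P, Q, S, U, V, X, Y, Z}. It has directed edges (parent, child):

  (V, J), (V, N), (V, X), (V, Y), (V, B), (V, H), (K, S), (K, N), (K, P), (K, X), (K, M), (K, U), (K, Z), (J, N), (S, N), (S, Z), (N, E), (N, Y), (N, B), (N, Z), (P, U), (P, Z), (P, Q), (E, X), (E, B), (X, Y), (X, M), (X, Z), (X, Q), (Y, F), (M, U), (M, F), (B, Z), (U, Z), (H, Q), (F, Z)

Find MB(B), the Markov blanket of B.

B's parents: E, N, V.
Ch(B) = {Z}.
Other parents of B's children:
  parents(Z) \ {B} = {F, K, N, P, S, U, X}.
MB(B) = {E, F, K, N, P, S, U, V, X, Z}.

{E, F, K, N, P, S, U, V, X, Z}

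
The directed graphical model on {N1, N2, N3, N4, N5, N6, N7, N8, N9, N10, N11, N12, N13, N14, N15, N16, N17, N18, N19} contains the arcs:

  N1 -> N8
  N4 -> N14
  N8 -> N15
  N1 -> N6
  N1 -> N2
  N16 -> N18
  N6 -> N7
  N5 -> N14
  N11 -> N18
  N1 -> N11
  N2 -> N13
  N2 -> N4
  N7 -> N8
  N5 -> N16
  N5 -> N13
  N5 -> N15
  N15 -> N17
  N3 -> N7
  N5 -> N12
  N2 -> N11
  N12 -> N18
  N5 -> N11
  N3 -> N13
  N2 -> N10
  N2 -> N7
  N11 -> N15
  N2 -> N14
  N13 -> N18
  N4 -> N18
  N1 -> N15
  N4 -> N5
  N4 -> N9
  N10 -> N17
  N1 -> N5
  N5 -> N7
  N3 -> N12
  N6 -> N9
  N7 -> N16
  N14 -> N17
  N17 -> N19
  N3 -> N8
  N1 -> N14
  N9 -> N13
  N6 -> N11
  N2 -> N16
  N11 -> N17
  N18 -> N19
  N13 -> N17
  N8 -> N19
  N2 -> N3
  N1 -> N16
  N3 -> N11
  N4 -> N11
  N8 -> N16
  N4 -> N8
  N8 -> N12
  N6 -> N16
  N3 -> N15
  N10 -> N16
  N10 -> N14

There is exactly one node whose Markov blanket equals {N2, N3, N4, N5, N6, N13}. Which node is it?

The target node must have every member of {N2, N3, N4, N5, N6, N13} as a parent, child, or co-parent, and no others.
Parents of N9: N4, N6; children: N13; co-parents: N2, N3, N5.
These exactly cover the given set, so the node is N9.

N9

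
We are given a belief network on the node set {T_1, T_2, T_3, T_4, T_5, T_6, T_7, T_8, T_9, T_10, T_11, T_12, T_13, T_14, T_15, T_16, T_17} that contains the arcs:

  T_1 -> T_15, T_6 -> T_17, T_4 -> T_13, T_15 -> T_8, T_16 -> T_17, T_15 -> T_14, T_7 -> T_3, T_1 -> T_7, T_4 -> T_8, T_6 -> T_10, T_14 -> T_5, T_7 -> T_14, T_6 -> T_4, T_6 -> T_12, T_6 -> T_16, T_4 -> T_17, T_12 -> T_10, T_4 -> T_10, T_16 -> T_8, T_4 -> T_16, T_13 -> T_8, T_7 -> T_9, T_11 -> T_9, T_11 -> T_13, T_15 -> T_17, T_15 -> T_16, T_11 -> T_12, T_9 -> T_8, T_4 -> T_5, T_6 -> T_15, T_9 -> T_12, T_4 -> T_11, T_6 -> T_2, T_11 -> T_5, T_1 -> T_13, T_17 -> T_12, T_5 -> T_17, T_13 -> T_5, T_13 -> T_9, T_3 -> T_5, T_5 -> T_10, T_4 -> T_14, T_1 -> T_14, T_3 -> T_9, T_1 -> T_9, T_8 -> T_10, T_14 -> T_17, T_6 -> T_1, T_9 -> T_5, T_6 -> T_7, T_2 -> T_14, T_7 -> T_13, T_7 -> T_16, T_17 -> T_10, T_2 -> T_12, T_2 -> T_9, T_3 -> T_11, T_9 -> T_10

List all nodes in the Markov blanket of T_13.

{T_1, T_2, T_3, T_4, T_5, T_7, T_8, T_9, T_11, T_14, T_15, T_16}

Recall MB(v) = parents ∪ children ∪ spouses, where spouses are the other parents of v's children.
T_13 has parents T_1, T_4, T_7, T_11.
Children of T_13: T_5, T_8, T_9.
Other parents of T_13's children:
  T_9 also has parents T_1, T_2, T_3, T_7, T_11.
  T_5 also has parents T_3, T_4, T_9, T_11, T_14.
  T_8 also has parents T_4, T_9, T_15, T_16.
So the Markov blanket of T_13 is {T_1, T_2, T_3, T_4, T_5, T_7, T_8, T_9, T_11, T_14, T_15, T_16}.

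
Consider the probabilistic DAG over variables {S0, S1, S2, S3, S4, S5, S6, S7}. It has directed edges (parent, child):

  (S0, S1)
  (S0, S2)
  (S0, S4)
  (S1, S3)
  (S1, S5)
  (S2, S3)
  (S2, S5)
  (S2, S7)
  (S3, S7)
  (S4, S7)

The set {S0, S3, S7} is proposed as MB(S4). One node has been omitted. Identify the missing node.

By definition, MB(S4) is built from S4's parents, S4's children, and the co-parents of S4.
S4 has parent S0.
S4 has child S7.
Parents of each child, excluding S4:
  S7's other parents are S2, S3.
MB(S4) = {S0, S2, S3, S7}.
Comparing with the claimed set, S2 is missing.

S2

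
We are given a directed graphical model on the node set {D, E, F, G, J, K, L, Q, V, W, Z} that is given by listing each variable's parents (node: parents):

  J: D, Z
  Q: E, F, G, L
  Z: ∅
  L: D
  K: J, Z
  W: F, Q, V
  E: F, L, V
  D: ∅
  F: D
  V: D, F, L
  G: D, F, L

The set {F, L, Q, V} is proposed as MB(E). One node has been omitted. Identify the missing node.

Recall MB(v) = parents ∪ children ∪ spouses, where spouses are the other parents of v's children.
E's parents: F, L, V.
E's children: Q.
Parents of each child, excluding E:
  Q: F, G, L
MB(E) = {F, G, L, Q, V}.
Comparing with the claimed set, G is missing.

G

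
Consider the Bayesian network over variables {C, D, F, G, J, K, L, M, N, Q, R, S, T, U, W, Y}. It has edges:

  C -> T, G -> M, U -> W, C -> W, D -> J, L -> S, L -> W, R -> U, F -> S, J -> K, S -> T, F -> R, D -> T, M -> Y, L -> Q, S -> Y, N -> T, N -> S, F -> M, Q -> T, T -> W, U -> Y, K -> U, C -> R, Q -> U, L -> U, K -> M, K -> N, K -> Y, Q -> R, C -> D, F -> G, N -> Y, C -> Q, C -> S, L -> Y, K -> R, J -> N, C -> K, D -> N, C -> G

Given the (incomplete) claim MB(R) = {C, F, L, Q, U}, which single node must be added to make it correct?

Ch(R) = {U}.
R has parents C, F, K, Q.
Parents of each child, excluding R:
  U: K, L, Q
MB(R) = {C, F, K, L, Q, U}.
Comparing with the claimed set, K is missing.

K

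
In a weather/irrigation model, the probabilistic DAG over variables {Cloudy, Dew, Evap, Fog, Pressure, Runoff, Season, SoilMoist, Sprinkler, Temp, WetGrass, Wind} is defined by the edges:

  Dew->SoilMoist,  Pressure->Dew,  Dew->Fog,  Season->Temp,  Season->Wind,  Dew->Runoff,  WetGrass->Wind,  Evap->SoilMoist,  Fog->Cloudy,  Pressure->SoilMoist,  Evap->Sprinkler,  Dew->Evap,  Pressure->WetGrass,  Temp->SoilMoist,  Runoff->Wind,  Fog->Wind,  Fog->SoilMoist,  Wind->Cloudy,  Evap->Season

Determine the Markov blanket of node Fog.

{Cloudy, Dew, Evap, Pressure, Runoff, Season, SoilMoist, Temp, WetGrass, Wind}

By definition, MB(Fog) is built from Fog's parents, Fog's children, and the co-parents of Fog.
Pa(Fog) = {Dew}.
Fog has children Cloudy, SoilMoist, Wind.
For each child, the remaining parents (spouses of Fog):
  parents(Wind) \ {Fog} = {Runoff, Season, WetGrass}.
  SoilMoist's other parents are Dew, Evap, Pressure, Temp.
  parents(Cloudy) \ {Fog} = {Wind}.
MB(Fog) = {Cloudy, Dew, Evap, Pressure, Runoff, Season, SoilMoist, Temp, WetGrass, Wind}.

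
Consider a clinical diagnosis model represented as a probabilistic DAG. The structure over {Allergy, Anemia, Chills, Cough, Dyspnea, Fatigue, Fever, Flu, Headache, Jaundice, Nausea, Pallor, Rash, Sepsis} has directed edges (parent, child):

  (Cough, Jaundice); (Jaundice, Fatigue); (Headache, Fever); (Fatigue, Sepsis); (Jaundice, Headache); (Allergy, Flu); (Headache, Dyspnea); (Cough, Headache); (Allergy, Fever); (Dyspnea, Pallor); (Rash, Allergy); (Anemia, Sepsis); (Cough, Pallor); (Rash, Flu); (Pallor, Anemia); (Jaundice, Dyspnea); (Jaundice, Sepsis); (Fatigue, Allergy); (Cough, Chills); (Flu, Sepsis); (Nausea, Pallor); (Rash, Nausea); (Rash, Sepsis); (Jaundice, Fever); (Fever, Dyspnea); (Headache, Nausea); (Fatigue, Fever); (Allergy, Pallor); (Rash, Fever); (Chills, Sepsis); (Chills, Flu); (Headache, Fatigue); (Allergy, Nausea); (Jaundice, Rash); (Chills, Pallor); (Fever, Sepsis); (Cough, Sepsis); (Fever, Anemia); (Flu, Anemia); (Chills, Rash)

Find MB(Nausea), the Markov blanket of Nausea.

{Allergy, Chills, Cough, Dyspnea, Headache, Pallor, Rash}

By definition, MB(Nausea) is built from Nausea's parents, Nausea's children, and the co-parents of Nausea.
Nausea's parents: Allergy, Headache, Rash.
Children of Nausea: Pallor.
Parents of each child, excluding Nausea:
  Pallor also has parents Allergy, Chills, Cough, Dyspnea.
Union: {Allergy, Headache, Rash} ∪ {Pallor} ∪ {Allergy, Chills, Cough, Dyspnea} = {Allergy, Chills, Cough, Dyspnea, Headache, Pallor, Rash}.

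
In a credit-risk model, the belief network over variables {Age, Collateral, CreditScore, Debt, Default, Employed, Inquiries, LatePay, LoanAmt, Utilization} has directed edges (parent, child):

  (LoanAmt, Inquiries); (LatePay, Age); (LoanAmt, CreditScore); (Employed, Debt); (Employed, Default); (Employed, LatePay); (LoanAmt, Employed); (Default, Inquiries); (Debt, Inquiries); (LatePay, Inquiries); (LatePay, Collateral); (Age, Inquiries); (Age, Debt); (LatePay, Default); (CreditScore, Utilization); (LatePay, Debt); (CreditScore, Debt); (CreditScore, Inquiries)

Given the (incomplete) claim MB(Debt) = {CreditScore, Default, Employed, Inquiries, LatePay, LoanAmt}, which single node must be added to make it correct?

Age

A node's Markov blanket = Pa ∪ Ch ∪ (parents of Ch other than the node itself).
Debt's parents: Age, CreditScore, Employed, LatePay.
Ch(Debt) = {Inquiries}.
For each child, the remaining parents (spouses of Debt):
  Inquiries: Age, CreditScore, Default, LatePay, LoanAmt
MB(Debt) = {Age, CreditScore, Default, Employed, Inquiries, LatePay, LoanAmt}.
Comparing with the claimed set, Age is missing.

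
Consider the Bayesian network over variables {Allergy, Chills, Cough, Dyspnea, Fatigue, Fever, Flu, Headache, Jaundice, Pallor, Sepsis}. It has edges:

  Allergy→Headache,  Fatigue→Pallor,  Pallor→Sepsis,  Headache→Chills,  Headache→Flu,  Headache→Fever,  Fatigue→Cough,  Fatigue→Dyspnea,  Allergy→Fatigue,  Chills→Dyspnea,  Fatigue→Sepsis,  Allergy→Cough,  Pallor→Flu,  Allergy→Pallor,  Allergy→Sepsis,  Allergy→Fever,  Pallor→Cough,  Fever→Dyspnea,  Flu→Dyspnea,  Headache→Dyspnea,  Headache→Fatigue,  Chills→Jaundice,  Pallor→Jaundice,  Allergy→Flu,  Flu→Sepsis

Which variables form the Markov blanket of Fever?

By definition, MB(Fever) is built from Fever's parents, Fever's children, and the co-parents of Fever.
Fever has parents Allergy, Headache.
Ch(Fever) = {Dyspnea}.
Other parents of Fever's children:
  Dyspnea: Chills, Fatigue, Flu, Headache
MB(Fever) = {Allergy, Chills, Dyspnea, Fatigue, Flu, Headache}.

{Allergy, Chills, Dyspnea, Fatigue, Flu, Headache}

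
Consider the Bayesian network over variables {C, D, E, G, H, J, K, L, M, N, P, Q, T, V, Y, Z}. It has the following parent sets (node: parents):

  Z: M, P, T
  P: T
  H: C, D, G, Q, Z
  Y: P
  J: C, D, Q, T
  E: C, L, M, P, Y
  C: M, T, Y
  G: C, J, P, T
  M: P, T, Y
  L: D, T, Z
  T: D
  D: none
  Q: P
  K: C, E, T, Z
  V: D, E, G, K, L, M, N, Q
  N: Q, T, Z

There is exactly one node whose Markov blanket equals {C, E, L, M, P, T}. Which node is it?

The target node must have every member of {C, E, L, M, P, T} as a parent, child, or co-parent, and no others.
Parents of Y: P; children: C, E, M; co-parents: C, L, M, P, T.
These exactly cover the given set, so the node is Y.

Y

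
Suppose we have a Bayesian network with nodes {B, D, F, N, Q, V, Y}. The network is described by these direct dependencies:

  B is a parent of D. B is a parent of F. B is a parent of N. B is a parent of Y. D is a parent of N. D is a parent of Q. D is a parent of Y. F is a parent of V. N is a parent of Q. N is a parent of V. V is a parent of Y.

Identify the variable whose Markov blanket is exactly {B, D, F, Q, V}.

N

The target node must have every member of {B, D, F, Q, V} as a parent, child, or co-parent, and no others.
Parents of N: B, D; children: Q, V; co-parents: D, F.
These exactly cover the given set, so the node is N.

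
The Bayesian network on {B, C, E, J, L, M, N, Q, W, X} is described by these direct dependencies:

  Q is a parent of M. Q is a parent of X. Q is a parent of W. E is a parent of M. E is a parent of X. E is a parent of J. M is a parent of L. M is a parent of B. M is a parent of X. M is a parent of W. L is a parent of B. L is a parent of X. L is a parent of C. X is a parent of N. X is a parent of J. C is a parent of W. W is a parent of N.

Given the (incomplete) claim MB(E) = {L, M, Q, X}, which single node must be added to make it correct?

J

Recall MB(v) = parents ∪ children ∪ spouses, where spouses are the other parents of v's children.
E's parents: none.
E has children J, M, X.
Other parents of E's children:
  M also has parent Q.
  X also has parents L, M, Q.
  J's other parent is X.
MB(E) = {J, L, M, Q, X}.
Comparing with the claimed set, J is missing.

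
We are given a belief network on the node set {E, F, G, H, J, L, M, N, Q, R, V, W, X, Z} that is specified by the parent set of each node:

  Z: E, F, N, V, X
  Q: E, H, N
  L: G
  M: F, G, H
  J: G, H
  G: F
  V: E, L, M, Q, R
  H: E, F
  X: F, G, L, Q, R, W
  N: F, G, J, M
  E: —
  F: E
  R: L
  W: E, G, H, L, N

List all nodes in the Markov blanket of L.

{E, F, G, H, M, N, Q, R, V, W, X}

Pa(L) = {G}.
L's children: R, V, W, X.
Co-parents of L (other parents of its children):
  R: —
  V: E, M, Q, R
  W: E, G, H, N
  X: F, G, Q, R, W
Taking the union gives {E, F, G, H, M, N, Q, R, V, W, X}.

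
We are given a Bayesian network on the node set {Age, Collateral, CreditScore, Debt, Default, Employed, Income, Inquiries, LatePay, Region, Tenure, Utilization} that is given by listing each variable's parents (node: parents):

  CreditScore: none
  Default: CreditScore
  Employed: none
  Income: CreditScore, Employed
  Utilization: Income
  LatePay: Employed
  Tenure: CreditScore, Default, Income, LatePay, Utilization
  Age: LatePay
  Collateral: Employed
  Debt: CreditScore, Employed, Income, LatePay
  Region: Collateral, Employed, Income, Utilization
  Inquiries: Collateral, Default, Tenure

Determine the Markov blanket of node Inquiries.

The Markov blanket of a node is its parents, its children, and the other parents of its children.
Inquiries has parents Collateral, Default, Tenure.
Ch(Inquiries) = {}.
Inquiries has no children, so there are no co-parents.
So the Markov blanket of Inquiries is {Collateral, Default, Tenure}.

{Collateral, Default, Tenure}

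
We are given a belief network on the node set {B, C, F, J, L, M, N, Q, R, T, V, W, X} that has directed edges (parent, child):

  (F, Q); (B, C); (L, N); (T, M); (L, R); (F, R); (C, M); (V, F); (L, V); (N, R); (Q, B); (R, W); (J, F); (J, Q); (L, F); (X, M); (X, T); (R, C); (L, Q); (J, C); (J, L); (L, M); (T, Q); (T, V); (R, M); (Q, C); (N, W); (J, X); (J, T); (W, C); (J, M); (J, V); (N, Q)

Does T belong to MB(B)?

No

Recall MB(v) = parents ∪ children ∪ spouses, where spouses are the other parents of v's children.
B has parent Q.
Children of B: C.
For each child, the remaining parents (spouses of B):
  C's other parents are J, Q, R, W.
MB(B) = {C, J, Q, R, W}; T is not in this set.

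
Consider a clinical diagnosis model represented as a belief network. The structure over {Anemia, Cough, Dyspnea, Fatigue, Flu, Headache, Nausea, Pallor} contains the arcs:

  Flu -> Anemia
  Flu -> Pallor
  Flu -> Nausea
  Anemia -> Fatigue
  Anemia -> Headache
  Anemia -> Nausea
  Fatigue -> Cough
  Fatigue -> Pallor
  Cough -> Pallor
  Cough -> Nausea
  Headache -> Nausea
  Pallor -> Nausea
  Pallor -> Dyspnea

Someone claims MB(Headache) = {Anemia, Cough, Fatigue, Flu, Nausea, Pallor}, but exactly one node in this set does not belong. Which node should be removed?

Fatigue

Headache's parents: Anemia.
Ch(Headache) = {Nausea}.
For each child, the remaining parents (spouses of Headache):
  Nausea: Anemia, Cough, Flu, Pallor
MB(Headache) = {Anemia, Cough, Flu, Nausea, Pallor}.
Fatigue is neither a parent, child, nor co-parent of Headache, so it does not belong.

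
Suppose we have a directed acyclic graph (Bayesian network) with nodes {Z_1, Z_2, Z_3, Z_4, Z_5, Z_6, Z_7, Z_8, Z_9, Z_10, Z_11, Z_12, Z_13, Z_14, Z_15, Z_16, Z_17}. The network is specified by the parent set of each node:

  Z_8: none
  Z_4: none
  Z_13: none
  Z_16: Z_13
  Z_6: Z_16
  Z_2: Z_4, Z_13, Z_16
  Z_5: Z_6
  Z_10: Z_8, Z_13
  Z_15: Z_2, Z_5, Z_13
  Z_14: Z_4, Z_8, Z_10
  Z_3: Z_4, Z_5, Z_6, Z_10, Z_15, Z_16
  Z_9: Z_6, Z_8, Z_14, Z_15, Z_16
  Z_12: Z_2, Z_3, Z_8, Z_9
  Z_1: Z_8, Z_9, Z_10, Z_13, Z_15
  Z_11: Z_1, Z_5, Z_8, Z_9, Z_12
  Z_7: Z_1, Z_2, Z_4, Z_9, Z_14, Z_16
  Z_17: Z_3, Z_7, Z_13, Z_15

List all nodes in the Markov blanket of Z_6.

{Z_3, Z_4, Z_5, Z_8, Z_9, Z_10, Z_14, Z_15, Z_16}

Z_6 has parent Z_16.
Children of Z_6: Z_3, Z_5, Z_9.
Other parents of Z_6's children:
  Z_5: —
  Z_3: Z_4, Z_5, Z_10, Z_15, Z_16
  Z_9: Z_8, Z_14, Z_15, Z_16
Union: {Z_16} ∪ {Z_3, Z_5, Z_9} ∪ {Z_4, Z_5, Z_8, Z_10, Z_14, Z_15, Z_16} = {Z_3, Z_4, Z_5, Z_8, Z_9, Z_10, Z_14, Z_15, Z_16}.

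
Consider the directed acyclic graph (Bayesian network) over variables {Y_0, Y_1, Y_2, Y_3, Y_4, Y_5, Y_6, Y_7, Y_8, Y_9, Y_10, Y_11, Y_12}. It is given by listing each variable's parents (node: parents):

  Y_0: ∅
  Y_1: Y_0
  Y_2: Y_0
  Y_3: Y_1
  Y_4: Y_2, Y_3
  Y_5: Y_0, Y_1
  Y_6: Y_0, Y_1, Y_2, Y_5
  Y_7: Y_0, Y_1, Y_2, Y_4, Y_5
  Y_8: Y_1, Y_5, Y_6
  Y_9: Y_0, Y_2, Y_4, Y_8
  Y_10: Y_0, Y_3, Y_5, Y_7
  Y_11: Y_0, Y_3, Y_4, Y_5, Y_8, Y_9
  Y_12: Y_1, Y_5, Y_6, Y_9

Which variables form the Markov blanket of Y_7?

{Y_0, Y_1, Y_2, Y_3, Y_4, Y_5, Y_10}

Pa(Y_7) = {Y_0, Y_1, Y_2, Y_4, Y_5}.
Y_7 has child Y_10.
Co-parents of Y_7 (other parents of its children):
  Y_10: Y_0, Y_3, Y_5
Union: {Y_0, Y_1, Y_2, Y_4, Y_5} ∪ {Y_10} ∪ {Y_0, Y_3, Y_5} = {Y_0, Y_1, Y_2, Y_3, Y_4, Y_5, Y_10}.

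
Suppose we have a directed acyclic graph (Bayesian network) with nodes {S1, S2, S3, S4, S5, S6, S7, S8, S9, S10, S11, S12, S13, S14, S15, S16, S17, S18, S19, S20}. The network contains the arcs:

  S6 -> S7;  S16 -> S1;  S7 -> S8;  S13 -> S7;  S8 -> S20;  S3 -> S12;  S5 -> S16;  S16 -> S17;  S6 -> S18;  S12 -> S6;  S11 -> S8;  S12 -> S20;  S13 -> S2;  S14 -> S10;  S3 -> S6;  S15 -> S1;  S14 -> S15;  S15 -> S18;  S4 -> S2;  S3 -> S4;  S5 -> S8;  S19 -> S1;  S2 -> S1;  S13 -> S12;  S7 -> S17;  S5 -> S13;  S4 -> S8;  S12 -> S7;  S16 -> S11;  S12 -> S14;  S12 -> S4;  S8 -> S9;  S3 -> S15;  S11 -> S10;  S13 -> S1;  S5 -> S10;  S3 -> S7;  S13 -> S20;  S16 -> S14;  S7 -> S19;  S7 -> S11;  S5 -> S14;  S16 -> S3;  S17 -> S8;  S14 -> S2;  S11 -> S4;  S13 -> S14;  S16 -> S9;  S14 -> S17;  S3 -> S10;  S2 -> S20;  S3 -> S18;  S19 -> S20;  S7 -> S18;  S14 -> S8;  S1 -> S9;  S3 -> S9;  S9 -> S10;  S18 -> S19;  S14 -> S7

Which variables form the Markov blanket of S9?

The Markov blanket of a node is its parents, its children, and the other parents of its children.
S9's parents: S1, S3, S8, S16.
Children of S9: S10.
For each child, the remaining parents (spouses of S9):
  S10's other parents are S3, S5, S11, S14.
So the Markov blanket of S9 is {S1, S3, S5, S8, S10, S11, S14, S16}.

{S1, S3, S5, S8, S10, S11, S14, S16}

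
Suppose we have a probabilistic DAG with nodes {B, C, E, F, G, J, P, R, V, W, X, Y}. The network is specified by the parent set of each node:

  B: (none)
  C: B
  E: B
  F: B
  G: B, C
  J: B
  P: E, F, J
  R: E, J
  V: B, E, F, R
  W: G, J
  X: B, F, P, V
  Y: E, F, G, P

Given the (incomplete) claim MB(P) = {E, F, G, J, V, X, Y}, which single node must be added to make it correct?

B

Parents of P: E, F, J.
P's children: X, Y.
Parents of each child, excluding P:
  parents(X) \ {P} = {B, F, V}.
  Y's other parents are E, F, G.
MB(P) = {B, E, F, G, J, V, X, Y}.
Comparing with the claimed set, B is missing.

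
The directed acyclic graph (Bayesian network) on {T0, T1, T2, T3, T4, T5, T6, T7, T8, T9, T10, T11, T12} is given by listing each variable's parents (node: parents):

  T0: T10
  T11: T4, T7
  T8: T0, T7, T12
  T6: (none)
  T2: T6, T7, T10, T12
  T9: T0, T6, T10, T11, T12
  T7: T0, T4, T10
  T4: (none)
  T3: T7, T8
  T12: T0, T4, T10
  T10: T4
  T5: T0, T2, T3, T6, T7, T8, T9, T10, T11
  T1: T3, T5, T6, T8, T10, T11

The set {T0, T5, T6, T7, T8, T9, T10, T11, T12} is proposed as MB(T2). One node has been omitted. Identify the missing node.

T3

T2 has child T5.
T2 has parents T6, T7, T10, T12.
Parents of each child, excluding T2:
  T5: T0, T3, T6, T7, T8, T9, T10, T11
MB(T2) = {T0, T3, T5, T6, T7, T8, T9, T10, T11, T12}.
Comparing with the claimed set, T3 is missing.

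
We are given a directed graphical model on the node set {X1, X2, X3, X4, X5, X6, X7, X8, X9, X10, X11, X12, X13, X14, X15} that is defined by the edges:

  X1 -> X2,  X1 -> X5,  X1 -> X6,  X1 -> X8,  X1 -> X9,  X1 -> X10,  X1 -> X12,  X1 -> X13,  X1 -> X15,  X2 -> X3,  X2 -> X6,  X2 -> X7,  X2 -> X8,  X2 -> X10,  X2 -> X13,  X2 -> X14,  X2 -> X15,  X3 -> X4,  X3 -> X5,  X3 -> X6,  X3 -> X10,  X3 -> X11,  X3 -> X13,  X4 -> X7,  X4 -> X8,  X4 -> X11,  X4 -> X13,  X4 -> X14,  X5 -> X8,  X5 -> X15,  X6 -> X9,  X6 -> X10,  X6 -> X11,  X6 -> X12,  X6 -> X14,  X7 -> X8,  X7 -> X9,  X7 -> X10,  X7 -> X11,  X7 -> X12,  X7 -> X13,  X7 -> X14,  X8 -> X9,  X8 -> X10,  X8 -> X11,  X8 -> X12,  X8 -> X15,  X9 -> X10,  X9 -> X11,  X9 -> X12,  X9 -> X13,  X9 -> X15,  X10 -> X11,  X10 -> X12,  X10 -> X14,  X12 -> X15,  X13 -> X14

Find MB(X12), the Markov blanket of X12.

The Markov blanket of a node is its parents, its children, and the other parents of its children.
Pa(X12) = {X1, X6, X7, X8, X9, X10}.
X12 has child X15.
Parents of each child, excluding X12:
  X15's other parents are X1, X2, X5, X8, X9.
Taking the union gives {X1, X2, X5, X6, X7, X8, X9, X10, X15}.

{X1, X2, X5, X6, X7, X8, X9, X10, X15}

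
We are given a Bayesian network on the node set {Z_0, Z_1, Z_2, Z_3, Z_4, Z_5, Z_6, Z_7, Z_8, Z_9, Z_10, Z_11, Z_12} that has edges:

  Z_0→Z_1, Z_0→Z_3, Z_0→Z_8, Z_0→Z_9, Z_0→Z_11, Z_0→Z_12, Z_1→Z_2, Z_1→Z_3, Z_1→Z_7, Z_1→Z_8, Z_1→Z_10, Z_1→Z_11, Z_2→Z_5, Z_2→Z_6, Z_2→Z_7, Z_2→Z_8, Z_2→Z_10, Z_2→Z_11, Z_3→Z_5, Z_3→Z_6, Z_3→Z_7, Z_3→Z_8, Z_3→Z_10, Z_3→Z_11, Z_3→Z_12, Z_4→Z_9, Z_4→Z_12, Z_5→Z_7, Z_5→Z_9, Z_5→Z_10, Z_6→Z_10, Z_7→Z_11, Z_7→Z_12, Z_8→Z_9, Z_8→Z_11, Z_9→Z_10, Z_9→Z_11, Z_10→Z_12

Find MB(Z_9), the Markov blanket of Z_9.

Z_9 has children Z_10, Z_11.
Z_9 has parents Z_0, Z_4, Z_5, Z_8.
For each child, the remaining parents (spouses of Z_9):
  parents(Z_10) \ {Z_9} = {Z_1, Z_2, Z_3, Z_5, Z_6}.
  parents(Z_11) \ {Z_9} = {Z_0, Z_1, Z_2, Z_3, Z_7, Z_8}.
Union: {Z_0, Z_4, Z_5, Z_8} ∪ {Z_10, Z_11} ∪ {Z_0, Z_1, Z_2, Z_3, Z_5, Z_6, Z_7, Z_8} = {Z_0, Z_1, Z_2, Z_3, Z_4, Z_5, Z_6, Z_7, Z_8, Z_10, Z_11}.

{Z_0, Z_1, Z_2, Z_3, Z_4, Z_5, Z_6, Z_7, Z_8, Z_10, Z_11}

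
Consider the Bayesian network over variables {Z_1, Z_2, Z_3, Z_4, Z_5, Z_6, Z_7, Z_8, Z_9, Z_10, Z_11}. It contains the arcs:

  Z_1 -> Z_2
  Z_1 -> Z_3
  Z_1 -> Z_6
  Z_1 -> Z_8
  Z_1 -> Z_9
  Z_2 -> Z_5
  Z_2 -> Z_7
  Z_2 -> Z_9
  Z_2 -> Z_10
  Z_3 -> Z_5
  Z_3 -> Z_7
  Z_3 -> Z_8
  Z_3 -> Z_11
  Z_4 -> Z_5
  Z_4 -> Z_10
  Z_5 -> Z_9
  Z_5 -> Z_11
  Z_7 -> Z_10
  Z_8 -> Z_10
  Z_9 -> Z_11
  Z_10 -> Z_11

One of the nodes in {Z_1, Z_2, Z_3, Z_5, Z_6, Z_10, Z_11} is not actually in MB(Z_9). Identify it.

Z_6

Z_9 has parents Z_1, Z_2, Z_5.
Children of Z_9: Z_11.
Co-parents of Z_9 (other parents of its children):
  Z_11's other parents are Z_3, Z_5, Z_10.
MB(Z_9) = {Z_1, Z_2, Z_3, Z_5, Z_10, Z_11}.
Z_6 is neither a parent, child, nor co-parent of Z_9, so it does not belong.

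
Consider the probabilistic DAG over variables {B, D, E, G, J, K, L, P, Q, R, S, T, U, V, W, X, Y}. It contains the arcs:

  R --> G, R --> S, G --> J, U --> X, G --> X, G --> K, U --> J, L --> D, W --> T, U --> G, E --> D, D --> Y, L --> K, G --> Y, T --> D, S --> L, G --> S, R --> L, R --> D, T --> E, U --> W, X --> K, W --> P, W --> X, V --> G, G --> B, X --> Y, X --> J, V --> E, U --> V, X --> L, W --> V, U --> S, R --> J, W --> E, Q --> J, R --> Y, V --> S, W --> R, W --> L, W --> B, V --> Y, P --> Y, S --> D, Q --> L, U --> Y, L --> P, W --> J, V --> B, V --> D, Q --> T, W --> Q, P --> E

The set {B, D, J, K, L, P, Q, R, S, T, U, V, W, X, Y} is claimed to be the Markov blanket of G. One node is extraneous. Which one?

A node's Markov blanket = Pa ∪ Ch ∪ (parents of Ch other than the node itself).
G has children B, J, K, S, X, Y.
G has parents R, U, V.
Co-parents of G (other parents of its children):
  parents(X) \ {G} = {U, W}.
  parents(S) \ {G} = {R, U, V}.
  parents(B) \ {G} = {V, W}.
  parents(J) \ {G} = {Q, R, U, W, X}.
  K's other parents are L, X.
  Y's other parents are D, P, R, U, V, X.
MB(G) = {B, D, J, K, L, P, Q, R, S, U, V, W, X, Y}.
T is neither a parent, child, nor co-parent of G, so it does not belong.

T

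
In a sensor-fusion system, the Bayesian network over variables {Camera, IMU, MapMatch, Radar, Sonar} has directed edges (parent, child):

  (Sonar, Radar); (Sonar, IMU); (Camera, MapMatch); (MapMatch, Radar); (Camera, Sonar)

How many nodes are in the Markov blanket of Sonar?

The Markov blanket of a node is its parents, its children, and the other parents of its children.
Children of Sonar: IMU, Radar.
Parents of Sonar: Camera.
Parents of each child, excluding Sonar:
  parents(Radar) \ {Sonar} = {MapMatch}.
  IMU: no additional parents.
MB(Sonar) = {Camera, IMU, MapMatch, Radar}, which has 4 nodes.

4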